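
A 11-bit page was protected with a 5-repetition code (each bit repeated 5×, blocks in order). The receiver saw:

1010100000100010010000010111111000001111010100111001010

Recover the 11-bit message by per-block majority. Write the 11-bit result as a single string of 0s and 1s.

Block 1 (10101): 3 ones → 1
Block 2 (00000): 0 ones → 0
Block 3 (10001): 2 ones → 0
Block 4 (00100): 1 one → 0
Block 5 (00010): 1 one → 0
Block 6 (11111): 5 ones → 1
Block 7 (10000): 1 one → 0
Block 8 (01111): 4 ones → 1
Block 9 (01010): 2 ones → 0
Block 10 (01110): 3 ones → 1
Block 11 (01010): 2 ones → 0

10000101010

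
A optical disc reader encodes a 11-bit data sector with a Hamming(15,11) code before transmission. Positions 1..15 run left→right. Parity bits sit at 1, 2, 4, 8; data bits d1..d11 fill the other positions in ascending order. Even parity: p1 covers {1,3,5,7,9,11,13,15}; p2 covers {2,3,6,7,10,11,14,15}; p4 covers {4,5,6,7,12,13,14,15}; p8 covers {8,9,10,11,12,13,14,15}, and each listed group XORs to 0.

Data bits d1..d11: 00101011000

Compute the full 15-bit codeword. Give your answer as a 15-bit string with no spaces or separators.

Place data at non-parity positions: p1 p2 0 p4 0 1 0 p8 1 0 1 1 0 0 0
p1 (pos 1,3,5,7,9,11,13,15): XOR of data positions = 0⊕0⊕0⊕1⊕1⊕0⊕0 = 0
p2 (pos 2,3,6,7,10,11,14,15): XOR of data positions = 0⊕1⊕0⊕0⊕1⊕0⊕0 = 0
p4 (pos 4,5,6,7,12,13,14,15): XOR of data positions = 0⊕1⊕0⊕1⊕0⊕0⊕0 = 0
p8 (pos 8,9,10,11,12,13,14,15): XOR of data positions = 1⊕0⊕1⊕1⊕0⊕0⊕0 = 1
Codeword: 000001011011000

000001011011000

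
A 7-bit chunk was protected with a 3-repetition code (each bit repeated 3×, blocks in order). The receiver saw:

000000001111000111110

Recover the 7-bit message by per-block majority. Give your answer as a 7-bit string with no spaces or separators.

0001011

Block 1 (000): 0 ones → 0
Block 2 (000): 0 ones → 0
Block 3 (001): 1 one → 0
Block 4 (111): 3 ones → 1
Block 5 (000): 0 ones → 0
Block 6 (111): 3 ones → 1
Block 7 (110): 2 ones → 1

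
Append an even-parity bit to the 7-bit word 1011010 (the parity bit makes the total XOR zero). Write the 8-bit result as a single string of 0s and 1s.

10110100

XOR of the 7 data bits: 1⊕0⊕1⊕1⊕0⊕1⊕0 = 0
Parity bit = 0 (so all 8 bits XOR to 0).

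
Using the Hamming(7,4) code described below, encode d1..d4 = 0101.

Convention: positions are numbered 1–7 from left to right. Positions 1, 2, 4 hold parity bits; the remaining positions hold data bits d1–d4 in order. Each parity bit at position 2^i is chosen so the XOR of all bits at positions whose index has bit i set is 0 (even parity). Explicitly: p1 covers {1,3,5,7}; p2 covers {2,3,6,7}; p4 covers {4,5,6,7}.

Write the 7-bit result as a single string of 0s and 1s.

Place data at non-parity positions: p1 p2 0 p4 1 0 1
p1 (pos 1,3,5,7): XOR of data positions = 0⊕1⊕1 = 0
p2 (pos 2,3,6,7): XOR of data positions = 0⊕0⊕1 = 1
p4 (pos 4,5,6,7): XOR of data positions = 1⊕0⊕1 = 0
Codeword: 0100101

0100101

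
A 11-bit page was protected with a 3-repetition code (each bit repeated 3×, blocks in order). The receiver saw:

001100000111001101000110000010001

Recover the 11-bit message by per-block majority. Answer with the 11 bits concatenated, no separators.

00010101000

Block 1 (001): 1 one → 0
Block 2 (100): 1 one → 0
Block 3 (000): 0 ones → 0
Block 4 (111): 3 ones → 1
Block 5 (001): 1 one → 0
Block 6 (101): 2 ones → 1
Block 7 (000): 0 ones → 0
Block 8 (110): 2 ones → 1
Block 9 (000): 0 ones → 0
Block 10 (010): 1 one → 0
Block 11 (001): 1 one → 0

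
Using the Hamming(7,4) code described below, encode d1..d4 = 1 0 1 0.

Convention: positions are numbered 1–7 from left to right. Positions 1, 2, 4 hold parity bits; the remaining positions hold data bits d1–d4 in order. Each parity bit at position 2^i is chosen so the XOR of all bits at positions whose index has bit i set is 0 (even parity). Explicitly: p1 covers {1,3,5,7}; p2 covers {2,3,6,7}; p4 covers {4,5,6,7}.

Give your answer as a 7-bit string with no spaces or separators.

Place data at non-parity positions: p1 p2 1 p4 0 1 0
p1 (pos 1,3,5,7): XOR of data positions = 1⊕0⊕0 = 1
p2 (pos 2,3,6,7): XOR of data positions = 1⊕1⊕0 = 0
p4 (pos 4,5,6,7): XOR of data positions = 0⊕1⊕0 = 1
Codeword: 1011010

1011010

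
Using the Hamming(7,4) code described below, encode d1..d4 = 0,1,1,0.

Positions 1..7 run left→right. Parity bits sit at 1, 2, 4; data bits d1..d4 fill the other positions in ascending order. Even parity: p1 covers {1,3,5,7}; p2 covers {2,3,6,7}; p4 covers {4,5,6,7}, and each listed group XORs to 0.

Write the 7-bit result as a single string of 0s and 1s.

Place data at non-parity positions: p1 p2 0 p4 1 1 0
p1 (pos 1,3,5,7): XOR of data positions = 0⊕1⊕0 = 1
p2 (pos 2,3,6,7): XOR of data positions = 0⊕1⊕0 = 1
p4 (pos 4,5,6,7): XOR of data positions = 1⊕1⊕0 = 0
Codeword: 1100110

1100110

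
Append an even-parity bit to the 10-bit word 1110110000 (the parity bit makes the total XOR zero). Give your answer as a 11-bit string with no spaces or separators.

11101100001

XOR of the 10 data bits: 1⊕1⊕1⊕0⊕1⊕1⊕0⊕0⊕0⊕0 = 1
Parity bit = 1 (so all 11 bits XOR to 0).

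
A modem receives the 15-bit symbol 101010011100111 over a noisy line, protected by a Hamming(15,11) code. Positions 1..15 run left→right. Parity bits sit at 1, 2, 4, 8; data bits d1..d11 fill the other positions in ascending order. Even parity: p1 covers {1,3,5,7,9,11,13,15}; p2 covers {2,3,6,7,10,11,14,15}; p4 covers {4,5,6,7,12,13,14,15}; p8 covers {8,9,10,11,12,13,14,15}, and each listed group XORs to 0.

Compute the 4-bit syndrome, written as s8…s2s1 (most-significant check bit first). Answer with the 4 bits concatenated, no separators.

0000

s1 (pos 1,3,5,7,9,11,13,15): 1⊕1⊕1⊕0⊕1⊕0⊕1⊕1 = 0
s2 (pos 2,3,6,7,10,11,14,15): 0⊕1⊕0⊕0⊕1⊕0⊕1⊕1 = 0
s4 (pos 4,5,6,7,12,13,14,15): 0⊕1⊕0⊕0⊕0⊕1⊕1⊕1 = 0
s8 (pos 8,9,10,11,12,13,14,15): 1⊕1⊕1⊕0⊕0⊕1⊕1⊕1 = 0
Syndrome s8…s1 = 0000 → no error.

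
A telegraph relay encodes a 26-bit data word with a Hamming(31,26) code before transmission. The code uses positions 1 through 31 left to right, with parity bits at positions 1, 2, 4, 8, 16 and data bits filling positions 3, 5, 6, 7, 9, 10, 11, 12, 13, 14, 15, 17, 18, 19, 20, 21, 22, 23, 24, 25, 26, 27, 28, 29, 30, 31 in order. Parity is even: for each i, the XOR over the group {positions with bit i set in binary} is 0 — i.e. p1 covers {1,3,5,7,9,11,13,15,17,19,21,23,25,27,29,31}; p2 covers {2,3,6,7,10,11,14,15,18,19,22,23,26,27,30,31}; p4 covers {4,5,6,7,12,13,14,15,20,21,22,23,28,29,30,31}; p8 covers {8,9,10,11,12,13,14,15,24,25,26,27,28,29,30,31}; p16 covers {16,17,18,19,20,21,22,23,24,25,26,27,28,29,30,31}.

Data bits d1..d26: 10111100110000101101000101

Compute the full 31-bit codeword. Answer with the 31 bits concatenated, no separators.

0011011111001100000101101000101

Place data at non-parity positions: p1 p2 1 p4 0 1 1 p8 1 1 0 0 1 1 0 p16 0 0 0 1 0 1 1 0 1 0 0 0 1 0 1
p1 (pos 1,3,5,7,9,11,13,15,17,19,21,23,25,27,29,31): XOR of data positions = 1⊕0⊕1⊕1⊕0⊕1⊕0⊕0⊕0⊕0⊕1⊕1⊕0⊕1⊕1 = 0
p2 (pos 2,3,6,7,10,11,14,15,18,19,22,23,26,27,30,31): XOR of data positions = 1⊕1⊕1⊕1⊕0⊕1⊕0⊕0⊕0⊕1⊕1⊕0⊕0⊕0⊕1 = 0
p4 (pos 4,5,6,7,12,13,14,15,20,21,22,23,28,29,30,31): XOR of data positions = 0⊕1⊕1⊕0⊕1⊕1⊕0⊕1⊕0⊕1⊕1⊕0⊕1⊕0⊕1 = 1
p8 (pos 8,9,10,11,12,13,14,15,24,25,26,27,28,29,30,31): XOR of data positions = 1⊕1⊕0⊕0⊕1⊕1⊕0⊕0⊕1⊕0⊕0⊕0⊕1⊕0⊕1 = 1
p16 (pos 16,17,18,19,20,21,22,23,24,25,26,27,28,29,30,31): XOR of data positions = 0⊕0⊕0⊕1⊕0⊕1⊕1⊕0⊕1⊕0⊕0⊕0⊕1⊕0⊕1 = 0
Codeword: 0011011111001100000101101000101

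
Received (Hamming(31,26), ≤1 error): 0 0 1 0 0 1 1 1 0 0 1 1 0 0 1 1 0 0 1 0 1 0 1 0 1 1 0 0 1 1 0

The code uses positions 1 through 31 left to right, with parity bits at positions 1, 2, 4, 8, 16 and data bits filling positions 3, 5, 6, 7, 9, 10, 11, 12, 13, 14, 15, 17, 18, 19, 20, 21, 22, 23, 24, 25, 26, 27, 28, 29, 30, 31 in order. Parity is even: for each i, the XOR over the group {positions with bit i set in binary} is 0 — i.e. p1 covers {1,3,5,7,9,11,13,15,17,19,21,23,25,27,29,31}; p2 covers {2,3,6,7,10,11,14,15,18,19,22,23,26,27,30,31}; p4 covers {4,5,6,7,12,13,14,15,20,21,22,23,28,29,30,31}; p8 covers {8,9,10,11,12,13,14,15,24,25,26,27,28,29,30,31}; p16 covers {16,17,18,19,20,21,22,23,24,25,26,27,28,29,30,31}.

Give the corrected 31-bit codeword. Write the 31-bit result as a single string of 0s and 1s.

0000011100110011001010101100110

s1 (pos 1,3,5,7,9,11,13,15,17,19,21,23,25,27,29,31): 0⊕1⊕0⊕1⊕0⊕1⊕0⊕1⊕0⊕1⊕1⊕1⊕1⊕0⊕1⊕0 = 1
s2 (pos 2,3,6,7,10,11,14,15,18,19,22,23,26,27,30,31): 0⊕1⊕1⊕1⊕0⊕1⊕0⊕1⊕0⊕1⊕0⊕1⊕1⊕0⊕1⊕0 = 1
s4 (pos 4,5,6,7,12,13,14,15,20,21,22,23,28,29,30,31): 0⊕0⊕1⊕1⊕1⊕0⊕0⊕1⊕0⊕1⊕0⊕1⊕0⊕1⊕1⊕0 = 0
s8 (pos 8,9,10,11,12,13,14,15,24,25,26,27,28,29,30,31): 1⊕0⊕0⊕1⊕1⊕0⊕0⊕1⊕0⊕1⊕1⊕0⊕0⊕1⊕1⊕0 = 0
s16 (pos 16,17,18,19,20,21,22,23,24,25,26,27,28,29,30,31): 1⊕0⊕0⊕1⊕0⊕1⊕0⊕1⊕0⊕1⊕1⊕0⊕0⊕1⊕1⊕0 = 0
Syndrome s16…s1 = 00011 → error at position 3.
Flip position 3: 0010011100110011001010101100110 → 0000011100110011001010101100110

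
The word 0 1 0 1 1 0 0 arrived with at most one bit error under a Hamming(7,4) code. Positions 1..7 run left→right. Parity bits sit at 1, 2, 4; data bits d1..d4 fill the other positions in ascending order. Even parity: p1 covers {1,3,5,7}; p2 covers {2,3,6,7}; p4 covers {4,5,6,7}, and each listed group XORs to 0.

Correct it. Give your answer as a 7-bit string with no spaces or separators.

s1 (pos 1,3,5,7): 0⊕0⊕1⊕0 = 1
s2 (pos 2,3,6,7): 1⊕0⊕0⊕0 = 1
s4 (pos 4,5,6,7): 1⊕1⊕0⊕0 = 0
Syndrome s4…s1 = 011 → error at position 3.
Flip position 3: 0101100 → 0111100

0111100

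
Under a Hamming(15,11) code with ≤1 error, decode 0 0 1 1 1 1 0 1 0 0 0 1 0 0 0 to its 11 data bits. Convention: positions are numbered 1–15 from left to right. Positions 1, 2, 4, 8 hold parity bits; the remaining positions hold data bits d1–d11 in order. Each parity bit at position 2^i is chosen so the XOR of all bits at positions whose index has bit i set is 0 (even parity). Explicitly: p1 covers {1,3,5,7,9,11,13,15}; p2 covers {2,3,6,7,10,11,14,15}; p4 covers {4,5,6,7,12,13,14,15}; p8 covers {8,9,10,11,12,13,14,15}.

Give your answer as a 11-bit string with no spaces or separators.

11100001000

s1 (pos 1,3,5,7,9,11,13,15): 0⊕1⊕1⊕0⊕0⊕0⊕0⊕0 = 0
s2 (pos 2,3,6,7,10,11,14,15): 0⊕1⊕1⊕0⊕0⊕0⊕0⊕0 = 0
s4 (pos 4,5,6,7,12,13,14,15): 1⊕1⊕1⊕0⊕1⊕0⊕0⊕0 = 0
s8 (pos 8,9,10,11,12,13,14,15): 1⊕0⊕0⊕0⊕1⊕0⊕0⊕0 = 0
Syndrome s8…s1 = 0000 → no error.
Read data bits from positions 3,5,6,7,9,10,11,12,13,14,15: 11100001000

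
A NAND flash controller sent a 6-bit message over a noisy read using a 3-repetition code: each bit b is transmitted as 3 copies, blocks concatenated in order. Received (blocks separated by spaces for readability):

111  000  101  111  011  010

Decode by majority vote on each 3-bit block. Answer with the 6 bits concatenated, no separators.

Block 1 (111): 3 ones → 1
Block 2 (000): 0 ones → 0
Block 3 (101): 2 ones → 1
Block 4 (111): 3 ones → 1
Block 5 (011): 2 ones → 1
Block 6 (010): 1 one → 0

101110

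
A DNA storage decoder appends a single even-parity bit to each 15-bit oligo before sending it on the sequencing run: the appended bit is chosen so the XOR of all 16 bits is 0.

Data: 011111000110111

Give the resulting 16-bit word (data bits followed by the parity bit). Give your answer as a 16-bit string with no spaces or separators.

0111110001101110

XOR of the 15 data bits: 0⊕1⊕1⊕1⊕1⊕1⊕0⊕0⊕0⊕1⊕1⊕0⊕1⊕1⊕1 = 0
Parity bit = 0 (so all 16 bits XOR to 0).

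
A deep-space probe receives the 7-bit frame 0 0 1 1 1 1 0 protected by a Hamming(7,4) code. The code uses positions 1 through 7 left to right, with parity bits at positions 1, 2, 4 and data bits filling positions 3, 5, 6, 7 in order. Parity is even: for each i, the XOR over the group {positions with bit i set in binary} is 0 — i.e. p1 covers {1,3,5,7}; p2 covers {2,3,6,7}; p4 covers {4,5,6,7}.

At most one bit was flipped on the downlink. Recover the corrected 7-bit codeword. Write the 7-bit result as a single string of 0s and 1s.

0010110

s1 (pos 1,3,5,7): 0⊕1⊕1⊕0 = 0
s2 (pos 2,3,6,7): 0⊕1⊕1⊕0 = 0
s4 (pos 4,5,6,7): 1⊕1⊕1⊕0 = 1
Syndrome s4…s1 = 100 → error at position 4.
Flip position 4: 0011110 → 0010110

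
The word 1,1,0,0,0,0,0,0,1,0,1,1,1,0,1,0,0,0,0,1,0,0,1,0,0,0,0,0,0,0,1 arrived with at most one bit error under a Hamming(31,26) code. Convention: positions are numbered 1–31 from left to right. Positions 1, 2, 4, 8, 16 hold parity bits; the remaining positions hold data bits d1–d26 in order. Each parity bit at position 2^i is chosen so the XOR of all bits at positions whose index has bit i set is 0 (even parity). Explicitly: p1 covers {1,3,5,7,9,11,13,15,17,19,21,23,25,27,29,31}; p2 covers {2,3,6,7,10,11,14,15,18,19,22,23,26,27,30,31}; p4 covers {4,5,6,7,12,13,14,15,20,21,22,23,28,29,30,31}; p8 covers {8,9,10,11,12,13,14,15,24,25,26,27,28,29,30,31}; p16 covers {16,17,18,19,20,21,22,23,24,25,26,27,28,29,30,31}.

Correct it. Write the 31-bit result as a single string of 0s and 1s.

s1 (pos 1,3,5,7,9,11,13,15,17,19,21,23,25,27,29,31): 1⊕0⊕0⊕0⊕1⊕1⊕1⊕1⊕0⊕0⊕0⊕1⊕0⊕0⊕0⊕1 = 1
s2 (pos 2,3,6,7,10,11,14,15,18,19,22,23,26,27,30,31): 1⊕0⊕0⊕0⊕0⊕1⊕0⊕1⊕0⊕0⊕0⊕1⊕0⊕0⊕0⊕1 = 1
s4 (pos 4,5,6,7,12,13,14,15,20,21,22,23,28,29,30,31): 0⊕0⊕0⊕0⊕1⊕1⊕0⊕1⊕1⊕0⊕0⊕1⊕0⊕0⊕0⊕1 = 0
s8 (pos 8,9,10,11,12,13,14,15,24,25,26,27,28,29,30,31): 0⊕1⊕0⊕1⊕1⊕1⊕0⊕1⊕0⊕0⊕0⊕0⊕0⊕0⊕0⊕1 = 0
s16 (pos 16,17,18,19,20,21,22,23,24,25,26,27,28,29,30,31): 0⊕0⊕0⊕0⊕1⊕0⊕0⊕1⊕0⊕0⊕0⊕0⊕0⊕0⊕0⊕1 = 1
Syndrome s16…s1 = 10011 → error at position 19.
Flip position 19: 1100000010111010000100100000001 → 1100000010111010001100100000001

1100000010111010001100100000001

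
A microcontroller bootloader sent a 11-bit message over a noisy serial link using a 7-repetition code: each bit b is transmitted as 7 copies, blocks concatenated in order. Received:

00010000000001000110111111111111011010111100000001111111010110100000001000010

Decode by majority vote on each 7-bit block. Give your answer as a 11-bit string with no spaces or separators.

00011101100

Block 1 (0001000): 1 one → 0
Block 2 (0000001): 1 one → 0
Block 3 (0001101): 3 ones → 0
Block 4 (1111111): 7 ones → 1
Block 5 (1111011): 6 ones → 1
Block 6 (0101111): 5 ones → 1
Block 7 (0000000): 0 ones → 0
Block 8 (1111111): 7 ones → 1
Block 9 (0101101): 4 ones → 1
Block 10 (0000000): 0 ones → 0
Block 11 (1000010): 2 ones → 0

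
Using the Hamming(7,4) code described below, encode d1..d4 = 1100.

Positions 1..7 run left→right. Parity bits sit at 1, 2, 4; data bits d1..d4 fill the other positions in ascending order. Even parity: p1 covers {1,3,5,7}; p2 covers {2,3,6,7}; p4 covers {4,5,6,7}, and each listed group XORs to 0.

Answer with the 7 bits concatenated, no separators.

0111100

Place data at non-parity positions: p1 p2 1 p4 1 0 0
p1 (pos 1,3,5,7): XOR of data positions = 1⊕1⊕0 = 0
p2 (pos 2,3,6,7): XOR of data positions = 1⊕0⊕0 = 1
p4 (pos 4,5,6,7): XOR of data positions = 1⊕0⊕0 = 1
Codeword: 0111100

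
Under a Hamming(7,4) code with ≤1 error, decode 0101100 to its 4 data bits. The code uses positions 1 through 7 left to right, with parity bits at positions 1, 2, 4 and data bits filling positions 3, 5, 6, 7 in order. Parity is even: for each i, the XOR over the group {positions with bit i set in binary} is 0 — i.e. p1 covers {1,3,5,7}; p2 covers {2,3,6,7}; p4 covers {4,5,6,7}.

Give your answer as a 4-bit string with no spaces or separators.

s1 (pos 1,3,5,7): 0⊕0⊕1⊕0 = 1
s2 (pos 2,3,6,7): 1⊕0⊕0⊕0 = 1
s4 (pos 4,5,6,7): 1⊕1⊕0⊕0 = 0
Syndrome s4…s1 = 011 → error at position 3.
Flip position 3: 0101100 → 0111100
Read data bits from positions 3,5,6,7: 1100

1100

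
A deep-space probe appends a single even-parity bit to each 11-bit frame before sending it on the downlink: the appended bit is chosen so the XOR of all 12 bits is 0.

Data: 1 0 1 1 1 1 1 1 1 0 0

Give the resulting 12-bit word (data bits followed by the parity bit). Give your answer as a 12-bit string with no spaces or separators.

101111111000

XOR of the 11 data bits: 1⊕0⊕1⊕1⊕1⊕1⊕1⊕1⊕1⊕0⊕0 = 0
Parity bit = 0 (so all 12 bits XOR to 0).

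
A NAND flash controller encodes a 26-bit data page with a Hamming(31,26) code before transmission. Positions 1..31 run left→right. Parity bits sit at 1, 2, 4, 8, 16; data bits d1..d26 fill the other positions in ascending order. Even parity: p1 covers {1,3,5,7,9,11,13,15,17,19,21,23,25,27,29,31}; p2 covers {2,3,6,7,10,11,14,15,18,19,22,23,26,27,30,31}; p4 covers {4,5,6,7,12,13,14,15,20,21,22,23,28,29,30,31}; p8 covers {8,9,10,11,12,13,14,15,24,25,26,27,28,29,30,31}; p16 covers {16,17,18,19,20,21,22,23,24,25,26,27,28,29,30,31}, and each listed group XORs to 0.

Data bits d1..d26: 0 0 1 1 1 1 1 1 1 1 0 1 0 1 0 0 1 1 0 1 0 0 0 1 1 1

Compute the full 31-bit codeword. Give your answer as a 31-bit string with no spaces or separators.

0000011011111100101001101000111

Place data at non-parity positions: p1 p2 0 p4 0 1 1 p8 1 1 1 1 1 1 0 p16 1 0 1 0 0 1 1 0 1 0 0 0 1 1 1
p1 (pos 1,3,5,7,9,11,13,15,17,19,21,23,25,27,29,31): XOR of data positions = 0⊕0⊕1⊕1⊕1⊕1⊕0⊕1⊕1⊕0⊕1⊕1⊕0⊕1⊕1 = 0
p2 (pos 2,3,6,7,10,11,14,15,18,19,22,23,26,27,30,31): XOR of data positions = 0⊕1⊕1⊕1⊕1⊕1⊕0⊕0⊕1⊕1⊕1⊕0⊕0⊕1⊕1 = 0
p4 (pos 4,5,6,7,12,13,14,15,20,21,22,23,28,29,30,31): XOR of data positions = 0⊕1⊕1⊕1⊕1⊕1⊕0⊕0⊕0⊕1⊕1⊕0⊕1⊕1⊕1 = 0
p8 (pos 8,9,10,11,12,13,14,15,24,25,26,27,28,29,30,31): XOR of data positions = 1⊕1⊕1⊕1⊕1⊕1⊕0⊕0⊕1⊕0⊕0⊕0⊕1⊕1⊕1 = 0
p16 (pos 16,17,18,19,20,21,22,23,24,25,26,27,28,29,30,31): XOR of data positions = 1⊕0⊕1⊕0⊕0⊕1⊕1⊕0⊕1⊕0⊕0⊕0⊕1⊕1⊕1 = 0
Codeword: 0000011011111100101001101000111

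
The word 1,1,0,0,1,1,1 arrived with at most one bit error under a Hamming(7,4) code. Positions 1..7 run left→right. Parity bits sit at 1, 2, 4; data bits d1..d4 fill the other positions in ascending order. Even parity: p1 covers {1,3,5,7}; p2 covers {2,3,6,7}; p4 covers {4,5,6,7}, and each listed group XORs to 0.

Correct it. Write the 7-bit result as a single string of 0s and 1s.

1100110

s1 (pos 1,3,5,7): 1⊕0⊕1⊕1 = 1
s2 (pos 2,3,6,7): 1⊕0⊕1⊕1 = 1
s4 (pos 4,5,6,7): 0⊕1⊕1⊕1 = 1
Syndrome s4…s1 = 111 → error at position 7.
Flip position 7: 1100111 → 1100110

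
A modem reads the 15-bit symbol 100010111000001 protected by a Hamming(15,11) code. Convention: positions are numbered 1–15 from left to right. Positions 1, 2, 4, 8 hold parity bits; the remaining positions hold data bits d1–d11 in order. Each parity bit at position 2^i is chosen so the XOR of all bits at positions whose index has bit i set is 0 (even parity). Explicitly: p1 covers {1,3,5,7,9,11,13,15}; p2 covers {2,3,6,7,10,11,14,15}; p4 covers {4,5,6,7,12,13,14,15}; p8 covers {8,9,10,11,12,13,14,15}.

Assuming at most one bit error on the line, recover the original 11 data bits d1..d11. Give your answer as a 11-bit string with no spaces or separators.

s1 (pos 1,3,5,7,9,11,13,15): 1⊕0⊕1⊕1⊕1⊕0⊕0⊕1 = 1
s2 (pos 2,3,6,7,10,11,14,15): 0⊕0⊕0⊕1⊕0⊕0⊕0⊕1 = 0
s4 (pos 4,5,6,7,12,13,14,15): 0⊕1⊕0⊕1⊕0⊕0⊕0⊕1 = 1
s8 (pos 8,9,10,11,12,13,14,15): 1⊕1⊕0⊕0⊕0⊕0⊕0⊕1 = 1
Syndrome s8…s1 = 1101 → error at position 13.
Flip position 13: 100010111000001 → 100010111000101
Read data bits from positions 3,5,6,7,9,10,11,12,13,14,15: 01011000101

01011000101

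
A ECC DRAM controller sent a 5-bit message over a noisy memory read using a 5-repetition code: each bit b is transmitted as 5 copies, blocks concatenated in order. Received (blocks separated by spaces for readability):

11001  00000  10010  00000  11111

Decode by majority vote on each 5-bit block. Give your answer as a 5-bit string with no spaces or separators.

Block 1 (11001): 3 ones → 1
Block 2 (00000): 0 ones → 0
Block 3 (10010): 2 ones → 0
Block 4 (00000): 0 ones → 0
Block 5 (11111): 5 ones → 1

10001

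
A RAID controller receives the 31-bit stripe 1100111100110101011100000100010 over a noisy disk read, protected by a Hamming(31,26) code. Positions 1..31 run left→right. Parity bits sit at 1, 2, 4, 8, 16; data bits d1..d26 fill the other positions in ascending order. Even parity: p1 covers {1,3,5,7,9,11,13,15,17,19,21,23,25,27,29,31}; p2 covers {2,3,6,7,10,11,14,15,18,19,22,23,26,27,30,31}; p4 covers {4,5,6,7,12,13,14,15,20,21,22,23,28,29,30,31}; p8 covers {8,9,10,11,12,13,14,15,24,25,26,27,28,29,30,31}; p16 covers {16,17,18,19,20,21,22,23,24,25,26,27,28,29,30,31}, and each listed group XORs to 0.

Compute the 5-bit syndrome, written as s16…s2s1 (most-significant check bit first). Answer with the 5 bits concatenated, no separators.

s1 (pos 1,3,5,7,9,11,13,15,17,19,21,23,25,27,29,31): 1⊕0⊕1⊕1⊕0⊕1⊕0⊕0⊕0⊕1⊕0⊕0⊕0⊕0⊕0⊕0 = 1
s2 (pos 2,3,6,7,10,11,14,15,18,19,22,23,26,27,30,31): 1⊕0⊕1⊕1⊕0⊕1⊕1⊕0⊕1⊕1⊕0⊕0⊕1⊕0⊕1⊕0 = 1
s4 (pos 4,5,6,7,12,13,14,15,20,21,22,23,28,29,30,31): 0⊕1⊕1⊕1⊕1⊕0⊕1⊕0⊕1⊕0⊕0⊕0⊕0⊕0⊕1⊕0 = 1
s8 (pos 8,9,10,11,12,13,14,15,24,25,26,27,28,29,30,31): 1⊕0⊕0⊕1⊕1⊕0⊕1⊕0⊕0⊕0⊕1⊕0⊕0⊕0⊕1⊕0 = 0
s16 (pos 16,17,18,19,20,21,22,23,24,25,26,27,28,29,30,31): 1⊕0⊕1⊕1⊕1⊕0⊕0⊕0⊕0⊕0⊕1⊕0⊕0⊕0⊕1⊕0 = 0
Syndrome s16…s1 = 00111 → error at position 7.

00111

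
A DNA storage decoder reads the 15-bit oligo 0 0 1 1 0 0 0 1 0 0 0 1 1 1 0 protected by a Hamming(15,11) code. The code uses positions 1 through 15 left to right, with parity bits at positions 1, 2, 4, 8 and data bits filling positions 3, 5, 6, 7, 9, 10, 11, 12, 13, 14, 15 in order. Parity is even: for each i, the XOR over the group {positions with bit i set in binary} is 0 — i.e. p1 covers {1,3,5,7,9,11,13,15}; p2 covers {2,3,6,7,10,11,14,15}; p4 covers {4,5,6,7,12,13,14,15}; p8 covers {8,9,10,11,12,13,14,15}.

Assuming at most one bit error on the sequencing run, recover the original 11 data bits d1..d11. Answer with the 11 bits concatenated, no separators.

s1 (pos 1,3,5,7,9,11,13,15): 0⊕1⊕0⊕0⊕0⊕0⊕1⊕0 = 0
s2 (pos 2,3,6,7,10,11,14,15): 0⊕1⊕0⊕0⊕0⊕0⊕1⊕0 = 0
s4 (pos 4,5,6,7,12,13,14,15): 1⊕0⊕0⊕0⊕1⊕1⊕1⊕0 = 0
s8 (pos 8,9,10,11,12,13,14,15): 1⊕0⊕0⊕0⊕1⊕1⊕1⊕0 = 0
Syndrome s8…s1 = 0000 → no error.
Read data bits from positions 3,5,6,7,9,10,11,12,13,14,15: 10000001110

10000001110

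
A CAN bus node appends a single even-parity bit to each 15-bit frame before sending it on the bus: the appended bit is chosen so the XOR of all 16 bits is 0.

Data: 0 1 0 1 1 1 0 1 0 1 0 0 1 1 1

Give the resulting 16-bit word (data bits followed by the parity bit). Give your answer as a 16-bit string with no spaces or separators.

XOR of the 15 data bits: 0⊕1⊕0⊕1⊕1⊕1⊕0⊕1⊕0⊕1⊕0⊕0⊕1⊕1⊕1 = 1
Parity bit = 1 (so all 16 bits XOR to 0).

0101110101001111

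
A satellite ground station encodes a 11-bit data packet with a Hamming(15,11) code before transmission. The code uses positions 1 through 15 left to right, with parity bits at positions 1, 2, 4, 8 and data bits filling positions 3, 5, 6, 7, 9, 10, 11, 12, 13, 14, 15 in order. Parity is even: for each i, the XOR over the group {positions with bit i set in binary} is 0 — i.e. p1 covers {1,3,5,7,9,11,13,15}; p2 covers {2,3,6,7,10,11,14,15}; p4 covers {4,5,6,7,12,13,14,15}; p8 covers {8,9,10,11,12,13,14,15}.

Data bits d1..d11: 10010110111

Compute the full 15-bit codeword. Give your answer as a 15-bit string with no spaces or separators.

Place data at non-parity positions: p1 p2 1 p4 0 0 1 p8 0 1 1 0 1 1 1
p1 (pos 1,3,5,7,9,11,13,15): XOR of data positions = 1⊕0⊕1⊕0⊕1⊕1⊕1 = 1
p2 (pos 2,3,6,7,10,11,14,15): XOR of data positions = 1⊕0⊕1⊕1⊕1⊕1⊕1 = 0
p4 (pos 4,5,6,7,12,13,14,15): XOR of data positions = 0⊕0⊕1⊕0⊕1⊕1⊕1 = 0
p8 (pos 8,9,10,11,12,13,14,15): XOR of data positions = 0⊕1⊕1⊕0⊕1⊕1⊕1 = 1
Codeword: 101000110110111

101000110110111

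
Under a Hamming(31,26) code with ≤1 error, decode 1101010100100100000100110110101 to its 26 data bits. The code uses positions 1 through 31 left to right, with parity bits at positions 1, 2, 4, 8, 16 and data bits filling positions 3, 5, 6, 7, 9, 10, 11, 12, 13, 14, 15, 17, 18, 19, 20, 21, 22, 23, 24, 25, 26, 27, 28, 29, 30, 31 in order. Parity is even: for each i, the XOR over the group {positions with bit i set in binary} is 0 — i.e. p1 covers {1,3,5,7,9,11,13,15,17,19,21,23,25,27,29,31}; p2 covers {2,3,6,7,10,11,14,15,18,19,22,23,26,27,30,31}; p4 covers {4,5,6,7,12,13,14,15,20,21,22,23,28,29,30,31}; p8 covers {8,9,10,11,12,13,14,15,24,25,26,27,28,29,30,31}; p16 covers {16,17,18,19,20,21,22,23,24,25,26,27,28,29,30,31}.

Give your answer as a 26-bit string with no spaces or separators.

s1 (pos 1,3,5,7,9,11,13,15,17,19,21,23,25,27,29,31): 1⊕0⊕0⊕0⊕0⊕1⊕0⊕0⊕0⊕0⊕0⊕1⊕0⊕1⊕1⊕1 = 0
s2 (pos 2,3,6,7,10,11,14,15,18,19,22,23,26,27,30,31): 1⊕0⊕1⊕0⊕0⊕1⊕1⊕0⊕0⊕0⊕0⊕1⊕1⊕1⊕0⊕1 = 0
s4 (pos 4,5,6,7,12,13,14,15,20,21,22,23,28,29,30,31): 1⊕0⊕1⊕0⊕0⊕0⊕1⊕0⊕1⊕0⊕0⊕1⊕0⊕1⊕0⊕1 = 1
s8 (pos 8,9,10,11,12,13,14,15,24,25,26,27,28,29,30,31): 1⊕0⊕0⊕1⊕0⊕0⊕1⊕0⊕1⊕0⊕1⊕1⊕0⊕1⊕0⊕1 = 0
s16 (pos 16,17,18,19,20,21,22,23,24,25,26,27,28,29,30,31): 0⊕0⊕0⊕0⊕1⊕0⊕0⊕1⊕1⊕0⊕1⊕1⊕0⊕1⊕0⊕1 = 1
Syndrome s16…s1 = 10100 → error at position 20.
Flip position 20: 1101010100100100000100110110101 → 1101010100100100000000110110101
Read data bits from positions 3,5,6,7,9,10,11,12,13,14,15,17,18,19,20,21,22,23,24,25,26,27,28,29,30,31: 00100010010000000110110101

00100010010000000110110101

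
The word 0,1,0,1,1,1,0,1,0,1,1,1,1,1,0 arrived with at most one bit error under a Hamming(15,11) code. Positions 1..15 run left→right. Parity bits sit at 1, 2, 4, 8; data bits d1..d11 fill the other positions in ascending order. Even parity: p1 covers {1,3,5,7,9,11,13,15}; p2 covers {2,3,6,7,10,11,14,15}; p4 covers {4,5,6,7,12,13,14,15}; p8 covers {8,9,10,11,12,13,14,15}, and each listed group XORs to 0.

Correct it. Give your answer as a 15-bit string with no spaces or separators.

011111010111110

s1 (pos 1,3,5,7,9,11,13,15): 0⊕0⊕1⊕0⊕0⊕1⊕1⊕0 = 1
s2 (pos 2,3,6,7,10,11,14,15): 1⊕0⊕1⊕0⊕1⊕1⊕1⊕0 = 1
s4 (pos 4,5,6,7,12,13,14,15): 1⊕1⊕1⊕0⊕1⊕1⊕1⊕0 = 0
s8 (pos 8,9,10,11,12,13,14,15): 1⊕0⊕1⊕1⊕1⊕1⊕1⊕0 = 0
Syndrome s8…s1 = 0011 → error at position 3.
Flip position 3: 010111010111110 → 011111010111110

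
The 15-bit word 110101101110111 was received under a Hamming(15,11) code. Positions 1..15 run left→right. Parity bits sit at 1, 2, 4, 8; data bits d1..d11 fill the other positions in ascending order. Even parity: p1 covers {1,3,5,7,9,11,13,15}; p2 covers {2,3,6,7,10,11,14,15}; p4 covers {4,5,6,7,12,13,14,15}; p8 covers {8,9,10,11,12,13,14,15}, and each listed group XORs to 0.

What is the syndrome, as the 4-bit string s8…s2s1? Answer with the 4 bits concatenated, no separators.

s1 (pos 1,3,5,7,9,11,13,15): 1⊕0⊕0⊕1⊕1⊕1⊕1⊕1 = 0
s2 (pos 2,3,6,7,10,11,14,15): 1⊕0⊕1⊕1⊕1⊕1⊕1⊕1 = 1
s4 (pos 4,5,6,7,12,13,14,15): 1⊕0⊕1⊕1⊕0⊕1⊕1⊕1 = 0
s8 (pos 8,9,10,11,12,13,14,15): 0⊕1⊕1⊕1⊕0⊕1⊕1⊕1 = 0
Syndrome s8…s1 = 0010 → error at position 2.

0010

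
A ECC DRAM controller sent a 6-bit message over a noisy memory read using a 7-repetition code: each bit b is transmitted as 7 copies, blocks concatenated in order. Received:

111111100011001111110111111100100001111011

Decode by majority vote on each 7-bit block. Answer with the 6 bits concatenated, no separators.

Block 1 (1111111): 7 ones → 1
Block 2 (0001100): 2 ones → 0
Block 3 (1111110): 6 ones → 1
Block 4 (1111111): 7 ones → 1
Block 5 (0010000): 1 one → 0
Block 6 (1111011): 6 ones → 1

101101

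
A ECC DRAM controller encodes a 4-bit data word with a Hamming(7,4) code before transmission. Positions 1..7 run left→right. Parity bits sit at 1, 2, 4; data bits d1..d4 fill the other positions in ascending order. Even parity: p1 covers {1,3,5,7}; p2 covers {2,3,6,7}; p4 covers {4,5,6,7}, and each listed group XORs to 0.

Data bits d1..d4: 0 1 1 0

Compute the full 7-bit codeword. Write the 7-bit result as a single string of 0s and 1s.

Place data at non-parity positions: p1 p2 0 p4 1 1 0
p1 (pos 1,3,5,7): XOR of data positions = 0⊕1⊕0 = 1
p2 (pos 2,3,6,7): XOR of data positions = 0⊕1⊕0 = 1
p4 (pos 4,5,6,7): XOR of data positions = 1⊕1⊕0 = 0
Codeword: 1100110

1100110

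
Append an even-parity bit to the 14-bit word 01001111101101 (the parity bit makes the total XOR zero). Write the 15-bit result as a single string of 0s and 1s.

XOR of the 14 data bits: 0⊕1⊕0⊕0⊕1⊕1⊕1⊕1⊕1⊕0⊕1⊕1⊕0⊕1 = 1
Parity bit = 1 (so all 15 bits XOR to 0).

010011111011011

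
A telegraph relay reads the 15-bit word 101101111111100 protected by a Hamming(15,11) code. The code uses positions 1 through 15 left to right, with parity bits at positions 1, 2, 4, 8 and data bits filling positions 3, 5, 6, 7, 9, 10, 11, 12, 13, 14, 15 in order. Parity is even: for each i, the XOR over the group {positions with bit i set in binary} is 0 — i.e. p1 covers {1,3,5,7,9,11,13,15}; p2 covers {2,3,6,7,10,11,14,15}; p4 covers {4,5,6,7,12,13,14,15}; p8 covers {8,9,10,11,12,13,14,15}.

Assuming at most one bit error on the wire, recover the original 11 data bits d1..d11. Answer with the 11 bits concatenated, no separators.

s1 (pos 1,3,5,7,9,11,13,15): 1⊕1⊕0⊕1⊕1⊕1⊕1⊕0 = 0
s2 (pos 2,3,6,7,10,11,14,15): 0⊕1⊕1⊕1⊕1⊕1⊕0⊕0 = 1
s4 (pos 4,5,6,7,12,13,14,15): 1⊕0⊕1⊕1⊕1⊕1⊕0⊕0 = 1
s8 (pos 8,9,10,11,12,13,14,15): 1⊕1⊕1⊕1⊕1⊕1⊕0⊕0 = 0
Syndrome s8…s1 = 0110 → error at position 6.
Flip position 6: 101101111111100 → 101100111111100
Read data bits from positions 3,5,6,7,9,10,11,12,13,14,15: 10011111100

10011111100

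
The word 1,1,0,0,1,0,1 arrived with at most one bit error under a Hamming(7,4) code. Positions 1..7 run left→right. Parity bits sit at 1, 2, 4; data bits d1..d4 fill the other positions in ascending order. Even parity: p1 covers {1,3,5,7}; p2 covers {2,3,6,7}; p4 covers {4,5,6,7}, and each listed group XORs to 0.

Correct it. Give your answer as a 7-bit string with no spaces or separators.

0100101

s1 (pos 1,3,5,7): 1⊕0⊕1⊕1 = 1
s2 (pos 2,3,6,7): 1⊕0⊕0⊕1 = 0
s4 (pos 4,5,6,7): 0⊕1⊕0⊕1 = 0
Syndrome s4…s1 = 001 → error at position 1.
Flip position 1: 1100101 → 0100101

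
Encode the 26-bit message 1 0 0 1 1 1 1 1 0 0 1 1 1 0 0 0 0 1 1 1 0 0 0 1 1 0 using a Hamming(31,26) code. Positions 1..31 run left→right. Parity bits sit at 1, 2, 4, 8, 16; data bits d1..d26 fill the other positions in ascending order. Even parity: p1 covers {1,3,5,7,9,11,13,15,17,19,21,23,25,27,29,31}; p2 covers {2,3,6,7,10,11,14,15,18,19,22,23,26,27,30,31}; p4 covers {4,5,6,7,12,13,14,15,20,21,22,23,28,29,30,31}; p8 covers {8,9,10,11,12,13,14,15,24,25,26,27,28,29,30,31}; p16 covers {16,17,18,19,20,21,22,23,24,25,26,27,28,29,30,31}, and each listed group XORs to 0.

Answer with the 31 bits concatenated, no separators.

1010001111110011110000111000110

Place data at non-parity positions: p1 p2 1 p4 0 0 1 p8 1 1 1 1 0 0 1 p16 1 1 0 0 0 0 1 1 1 0 0 0 1 1 0
p1 (pos 1,3,5,7,9,11,13,15,17,19,21,23,25,27,29,31): XOR of data positions = 1⊕0⊕1⊕1⊕1⊕0⊕1⊕1⊕0⊕0⊕1⊕1⊕0⊕1⊕0 = 1
p2 (pos 2,3,6,7,10,11,14,15,18,19,22,23,26,27,30,31): XOR of data positions = 1⊕0⊕1⊕1⊕1⊕0⊕1⊕1⊕0⊕0⊕1⊕0⊕0⊕1⊕0 = 0
p4 (pos 4,5,6,7,12,13,14,15,20,21,22,23,28,29,30,31): XOR of data positions = 0⊕0⊕1⊕1⊕0⊕0⊕1⊕0⊕0⊕0⊕1⊕0⊕1⊕1⊕0 = 0
p8 (pos 8,9,10,11,12,13,14,15,24,25,26,27,28,29,30,31): XOR of data positions = 1⊕1⊕1⊕1⊕0⊕0⊕1⊕1⊕1⊕0⊕0⊕0⊕1⊕1⊕0 = 1
p16 (pos 16,17,18,19,20,21,22,23,24,25,26,27,28,29,30,31): XOR of data positions = 1⊕1⊕0⊕0⊕0⊕0⊕1⊕1⊕1⊕0⊕0⊕0⊕1⊕1⊕0 = 1
Codeword: 1010001111110011110000111000110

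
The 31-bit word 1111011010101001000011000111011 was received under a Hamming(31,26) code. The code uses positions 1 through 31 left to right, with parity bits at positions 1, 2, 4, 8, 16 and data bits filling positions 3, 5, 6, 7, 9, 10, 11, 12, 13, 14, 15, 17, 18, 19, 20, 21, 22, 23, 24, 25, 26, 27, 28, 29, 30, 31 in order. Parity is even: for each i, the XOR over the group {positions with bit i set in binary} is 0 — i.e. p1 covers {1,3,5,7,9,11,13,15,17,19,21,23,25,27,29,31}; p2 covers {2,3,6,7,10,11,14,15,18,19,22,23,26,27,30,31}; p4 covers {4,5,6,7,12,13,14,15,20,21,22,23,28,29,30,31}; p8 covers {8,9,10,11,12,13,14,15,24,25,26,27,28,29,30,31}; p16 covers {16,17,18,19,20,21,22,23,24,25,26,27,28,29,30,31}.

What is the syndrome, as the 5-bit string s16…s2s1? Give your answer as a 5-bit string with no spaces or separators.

s1 (pos 1,3,5,7,9,11,13,15,17,19,21,23,25,27,29,31): 1⊕1⊕0⊕1⊕1⊕1⊕1⊕0⊕0⊕0⊕1⊕0⊕0⊕1⊕0⊕1 = 1
s2 (pos 2,3,6,7,10,11,14,15,18,19,22,23,26,27,30,31): 1⊕1⊕1⊕1⊕0⊕1⊕0⊕0⊕0⊕0⊕1⊕0⊕1⊕1⊕1⊕1 = 0
s4 (pos 4,5,6,7,12,13,14,15,20,21,22,23,28,29,30,31): 1⊕0⊕1⊕1⊕0⊕1⊕0⊕0⊕0⊕1⊕1⊕0⊕1⊕0⊕1⊕1 = 1
s8 (pos 8,9,10,11,12,13,14,15,24,25,26,27,28,29,30,31): 0⊕1⊕0⊕1⊕0⊕1⊕0⊕0⊕0⊕0⊕1⊕1⊕1⊕0⊕1⊕1 = 0
s16 (pos 16,17,18,19,20,21,22,23,24,25,26,27,28,29,30,31): 1⊕0⊕0⊕0⊕0⊕1⊕1⊕0⊕0⊕0⊕1⊕1⊕1⊕0⊕1⊕1 = 0
Syndrome s16…s1 = 00101 → error at position 5.

00101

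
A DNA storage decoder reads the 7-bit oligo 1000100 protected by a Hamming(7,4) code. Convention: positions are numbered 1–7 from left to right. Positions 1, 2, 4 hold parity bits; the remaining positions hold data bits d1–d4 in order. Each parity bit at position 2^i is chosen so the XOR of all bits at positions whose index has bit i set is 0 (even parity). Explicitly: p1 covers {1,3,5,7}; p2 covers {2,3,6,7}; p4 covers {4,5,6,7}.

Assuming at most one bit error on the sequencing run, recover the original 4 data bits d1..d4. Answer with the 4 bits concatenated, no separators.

s1 (pos 1,3,5,7): 1⊕0⊕1⊕0 = 0
s2 (pos 2,3,6,7): 0⊕0⊕0⊕0 = 0
s4 (pos 4,5,6,7): 0⊕1⊕0⊕0 = 1
Syndrome s4…s1 = 100 → error at position 4.
Flip position 4: 1000100 → 1001100
Read data bits from positions 3,5,6,7: 0100

0100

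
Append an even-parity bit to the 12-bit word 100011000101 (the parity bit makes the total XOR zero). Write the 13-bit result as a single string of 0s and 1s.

XOR of the 12 data bits: 1⊕0⊕0⊕0⊕1⊕1⊕0⊕0⊕0⊕1⊕0⊕1 = 1
Parity bit = 1 (so all 13 bits XOR to 0).

1000110001011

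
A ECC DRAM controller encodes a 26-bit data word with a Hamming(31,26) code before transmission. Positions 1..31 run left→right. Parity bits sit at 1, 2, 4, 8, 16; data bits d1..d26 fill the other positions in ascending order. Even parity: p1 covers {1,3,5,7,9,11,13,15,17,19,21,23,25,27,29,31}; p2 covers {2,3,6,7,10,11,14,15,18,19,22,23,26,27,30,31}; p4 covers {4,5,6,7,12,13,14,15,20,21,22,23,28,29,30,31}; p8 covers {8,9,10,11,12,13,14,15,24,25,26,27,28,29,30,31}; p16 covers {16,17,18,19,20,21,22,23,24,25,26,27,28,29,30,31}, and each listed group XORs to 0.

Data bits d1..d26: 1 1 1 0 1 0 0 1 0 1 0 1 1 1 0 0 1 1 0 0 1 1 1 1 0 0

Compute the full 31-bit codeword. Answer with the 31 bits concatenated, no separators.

0110110110010101111001100111100

Place data at non-parity positions: p1 p2 1 p4 1 1 0 p8 1 0 0 1 0 1 0 p16 1 1 1 0 0 1 1 0 0 1 1 1 1 0 0
p1 (pos 1,3,5,7,9,11,13,15,17,19,21,23,25,27,29,31): XOR of data positions = 1⊕1⊕0⊕1⊕0⊕0⊕0⊕1⊕1⊕0⊕1⊕0⊕1⊕1⊕0 = 0
p2 (pos 2,3,6,7,10,11,14,15,18,19,22,23,26,27,30,31): XOR of data positions = 1⊕1⊕0⊕0⊕0⊕1⊕0⊕1⊕1⊕1⊕1⊕1⊕1⊕0⊕0 = 1
p4 (pos 4,5,6,7,12,13,14,15,20,21,22,23,28,29,30,31): XOR of data positions = 1⊕1⊕0⊕1⊕0⊕1⊕0⊕0⊕0⊕1⊕1⊕1⊕1⊕0⊕0 = 0
p8 (pos 8,9,10,11,12,13,14,15,24,25,26,27,28,29,30,31): XOR of data positions = 1⊕0⊕0⊕1⊕0⊕1⊕0⊕0⊕0⊕1⊕1⊕1⊕1⊕0⊕0 = 1
p16 (pos 16,17,18,19,20,21,22,23,24,25,26,27,28,29,30,31): XOR of data positions = 1⊕1⊕1⊕0⊕0⊕1⊕1⊕0⊕0⊕1⊕1⊕1⊕1⊕0⊕0 = 1
Codeword: 0110110110010101111001100111100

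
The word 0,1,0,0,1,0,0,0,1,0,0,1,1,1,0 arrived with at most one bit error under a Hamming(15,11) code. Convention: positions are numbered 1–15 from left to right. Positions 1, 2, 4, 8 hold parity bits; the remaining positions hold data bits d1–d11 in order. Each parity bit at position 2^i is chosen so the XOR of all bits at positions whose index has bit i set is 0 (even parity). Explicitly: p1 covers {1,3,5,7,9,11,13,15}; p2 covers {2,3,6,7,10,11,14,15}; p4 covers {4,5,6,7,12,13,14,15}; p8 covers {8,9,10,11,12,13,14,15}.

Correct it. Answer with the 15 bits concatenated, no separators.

110010001001110

s1 (pos 1,3,5,7,9,11,13,15): 0⊕0⊕1⊕0⊕1⊕0⊕1⊕0 = 1
s2 (pos 2,3,6,7,10,11,14,15): 1⊕0⊕0⊕0⊕0⊕0⊕1⊕0 = 0
s4 (pos 4,5,6,7,12,13,14,15): 0⊕1⊕0⊕0⊕1⊕1⊕1⊕0 = 0
s8 (pos 8,9,10,11,12,13,14,15): 0⊕1⊕0⊕0⊕1⊕1⊕1⊕0 = 0
Syndrome s8…s1 = 0001 → error at position 1.
Flip position 1: 010010001001110 → 110010001001110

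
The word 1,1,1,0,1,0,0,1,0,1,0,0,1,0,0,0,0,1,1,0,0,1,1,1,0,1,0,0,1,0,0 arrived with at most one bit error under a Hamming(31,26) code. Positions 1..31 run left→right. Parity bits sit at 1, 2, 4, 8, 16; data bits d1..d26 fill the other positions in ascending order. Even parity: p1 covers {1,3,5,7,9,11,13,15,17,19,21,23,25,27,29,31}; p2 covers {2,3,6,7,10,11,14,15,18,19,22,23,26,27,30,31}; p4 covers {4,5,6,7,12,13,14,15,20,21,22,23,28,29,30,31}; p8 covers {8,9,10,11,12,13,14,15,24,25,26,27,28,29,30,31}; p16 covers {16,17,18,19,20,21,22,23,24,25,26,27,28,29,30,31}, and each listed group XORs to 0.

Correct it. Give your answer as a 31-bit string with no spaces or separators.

1110100101001000011011110100100

s1 (pos 1,3,5,7,9,11,13,15,17,19,21,23,25,27,29,31): 1⊕1⊕1⊕0⊕0⊕0⊕1⊕0⊕0⊕1⊕0⊕1⊕0⊕0⊕1⊕0 = 1
s2 (pos 2,3,6,7,10,11,14,15,18,19,22,23,26,27,30,31): 1⊕1⊕0⊕0⊕1⊕0⊕0⊕0⊕1⊕1⊕1⊕1⊕1⊕0⊕0⊕0 = 0
s4 (pos 4,5,6,7,12,13,14,15,20,21,22,23,28,29,30,31): 0⊕1⊕0⊕0⊕0⊕1⊕0⊕0⊕0⊕0⊕1⊕1⊕0⊕1⊕0⊕0 = 1
s8 (pos 8,9,10,11,12,13,14,15,24,25,26,27,28,29,30,31): 1⊕0⊕1⊕0⊕0⊕1⊕0⊕0⊕1⊕0⊕1⊕0⊕0⊕1⊕0⊕0 = 0
s16 (pos 16,17,18,19,20,21,22,23,24,25,26,27,28,29,30,31): 0⊕0⊕1⊕1⊕0⊕0⊕1⊕1⊕1⊕0⊕1⊕0⊕0⊕1⊕0⊕0 = 1
Syndrome s16…s1 = 10101 → error at position 21.
Flip position 21: 1110100101001000011001110100100 → 1110100101001000011011110100100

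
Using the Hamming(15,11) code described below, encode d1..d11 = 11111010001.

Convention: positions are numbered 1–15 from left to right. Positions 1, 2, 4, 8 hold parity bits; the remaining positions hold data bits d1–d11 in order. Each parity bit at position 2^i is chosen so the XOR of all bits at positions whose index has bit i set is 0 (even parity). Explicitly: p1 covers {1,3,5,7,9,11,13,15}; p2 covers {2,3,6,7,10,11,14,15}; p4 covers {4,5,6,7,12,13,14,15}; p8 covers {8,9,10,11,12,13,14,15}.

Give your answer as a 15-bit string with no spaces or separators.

Place data at non-parity positions: p1 p2 1 p4 1 1 1 p8 1 0 1 0 0 0 1
p1 (pos 1,3,5,7,9,11,13,15): XOR of data positions = 1⊕1⊕1⊕1⊕1⊕0⊕1 = 0
p2 (pos 2,3,6,7,10,11,14,15): XOR of data positions = 1⊕1⊕1⊕0⊕1⊕0⊕1 = 1
p4 (pos 4,5,6,7,12,13,14,15): XOR of data positions = 1⊕1⊕1⊕0⊕0⊕0⊕1 = 0
p8 (pos 8,9,10,11,12,13,14,15): XOR of data positions = 1⊕0⊕1⊕0⊕0⊕0⊕1 = 1
Codeword: 011011111010001

011011111010001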